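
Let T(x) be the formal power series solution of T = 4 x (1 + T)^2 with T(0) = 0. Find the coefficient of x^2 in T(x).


Apply the Lagrange inversion formula: if T = 4 x * phi(T) with phi(t) = (1 + t)^2, then [x^n] T = 4^n * (1/n) [t^(n-1)] phi(t)^n = 4^n * (1/n) [t^(n-1)] (1 + t)^(2n) = 4^n * (1/n) C(2n, n-1).
Using the identity C(2n, n-1) = C(2n, n) * n / (n+1), the unscaled factor equals C(2n, n) / (n+1) = C_n, the n-th Catalan number.
For n = 2: C_2 = C(4, 2) / 3 = 6/3 = 2.
With the 4^2 = 16 factor, the coefficient is 16 * 2 = 32.

32


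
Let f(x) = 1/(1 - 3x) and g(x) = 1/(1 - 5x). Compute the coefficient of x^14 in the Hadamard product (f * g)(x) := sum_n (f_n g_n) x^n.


f has coefficients f_k = 3^k and g has coefficients g_k = 5^k, so the Hadamard product has coefficient (f*g)_k = 3^k * 5^k = 15^k.
For k = 14: 15^14 = 29192926025390625.

29192926025390625


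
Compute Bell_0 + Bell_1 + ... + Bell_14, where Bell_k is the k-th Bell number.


Recall Bell_k counts set partitions of a k-set (with Bell_0 = 1 by convention).
Bell_0 through Bell_14: 1, 1, 2, 5, 15, 52, 203, 877, 4140, 21147, 115975, 678570, 4213597, 27644437, 190899322
Sum = 1 + 1 + 2 + 5 + 15 + 52 + 203 + 877 + 4140 + 21147 + 115975 + 678570 + 4213597 + 27644437 + 190899322 = 223578344.

223578344


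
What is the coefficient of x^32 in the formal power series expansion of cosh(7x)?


The Maclaurin series is cosh(t) = sum_{m>=0} t^(2m) / (2m)!, so substituting t = 7x, only even powers of x are nonzero, with coefficient of x^(2m) equal to 7^(2m) / (2m)!.
For x^32 the coefficient is 7^32/32! = 1104427674243920646305299201/263130836933693530167218012160000000 = 459986536544739960976801/109592185311825710190428160000000.

459986536544739960976801/109592185311825710190428160000000


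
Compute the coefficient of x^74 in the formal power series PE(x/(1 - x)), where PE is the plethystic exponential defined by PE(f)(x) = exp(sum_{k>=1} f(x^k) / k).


For f(x) = x/(1 - x) we have
sum_{k>=1} f(x^k) / k = sum_{k>=1} (1/k) * x^k / (1 - x^k) = sum_{k, m >= 1} x^(k m) / k,
which after exponentiating simplifies to
PE(x/(1 - x)) = prod_{k>=1} 1 / (1 - x^k).
This is the generating function for the partition function p(n), so the coefficient of x^74 is p(74).
Computing p(74) by dynamic programming over parts 1, 2, ..., 74: p(74) = 7089500.

7089500


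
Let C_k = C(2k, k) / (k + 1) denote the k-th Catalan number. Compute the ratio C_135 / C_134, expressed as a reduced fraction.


Using C_k = (2k)! / (k! (k+1)!), the ratio C_{k+1}/C_k simplifies to
C_{k+1}/C_k = [(2k+2)! / ((k+1)! (k+2)!)] * [k! (k+1)! / (2k)!]
 = (2k+2)(2k+1) / ((k+1)(k+2)) = 2(2k+1) / (k+2).
For k = 134: 2(2*134 + 1) / (134 + 2) = 538/136 = 269/68.

269/68


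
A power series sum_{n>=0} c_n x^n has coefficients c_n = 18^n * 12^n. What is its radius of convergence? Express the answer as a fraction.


By the root test (Cauchy-Hadamard), the radius is R = 1 / limsup_n |c_n|^(1/n).
Here |c_n|^(1/n) = (18^n * 12^n)^(1/n) = 18 * 12 = 216 for all n.
So R = 1/216 = 1/216.

1/216


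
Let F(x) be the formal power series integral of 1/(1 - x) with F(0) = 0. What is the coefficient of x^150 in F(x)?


1/(1 - x) = sum_{k>=0} x^k. Integrating termwise and using F(0) = 0 gives
F(x) = sum_{k>=0} x^(k+1) / (k+1) = sum_{m>=1} x^m / m = -ln(1 - x).
So the coefficient of x^150 is 1/150 = 1/150.

1/150


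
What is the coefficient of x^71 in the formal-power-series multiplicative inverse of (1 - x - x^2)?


Let the inverse be f(x) = sum_{k>=0} a_k x^k. From f(x) * (1 - x - x^2) = 1 and matching coefficients:
 x^0: a_0 = 1.
 x^1: a_1 - a_0 = 0, so a_1 = 1.
 x^k (k >= 2): a_k - a_{k-1} - a_{k-2} = 0, i.e. a_k = a_{k-1} + a_{k-2}.
This is the Fibonacci-type recurrence shifted so that a_0 = a_1 = 1.
Iterating: a_0=1, a_1=1, a_2=2, a_3=3, a_4=5, a_5=8, a_6=13, a_7=21, a_8=34, a_9=55, ...
a_71 = 498454011879264.

498454011879264


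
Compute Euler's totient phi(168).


phi(n) counts integers in [1, n] coprime to n. Using the multiplicative formula phi(n) = n * prod_{p | n} (1 - 1/p):
168 = 2^3 * 3 * 7, so
phi(168) = 168 * (1 - 1/2) * (1 - 1/3) * (1 - 1/7) = 48.

48


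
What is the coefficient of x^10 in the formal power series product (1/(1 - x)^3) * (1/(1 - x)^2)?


Combine the factors: (1/(1 - x)^3) * (1/(1 - x)^2) = 1/(1 - x)^5.
Then use 1/(1 - x)^r = sum_{k>=0} C(k + r - 1, r - 1) x^k with r = 5 and k = 10:
C(14, 4) = 1001.

1001


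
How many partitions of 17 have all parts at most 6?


Using the generating function (1-x)^(-1)(1-x^2)^(-1)...(1-x^6)^(-1),
the coefficient of x^17 counts these restricted partitions.
Result = 163

163


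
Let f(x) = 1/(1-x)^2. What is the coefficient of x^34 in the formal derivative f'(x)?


Differentiate: d/dx [ 1/(1-x)^r ] = r / (1-x)^(r+1).
Here r = 2, so f'(x) = 2 / (1-x)^3.
The expansion of 1/(1-x)^(r+1) has coefficient of x^n equal to C(n+r, r).
So the coefficient of x^34 in f'(x) is
2 * C(36, 2) = 2 * 630 = 1260

1260


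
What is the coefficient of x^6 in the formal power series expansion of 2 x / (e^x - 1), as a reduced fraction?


The exponential generating function for Bernoulli numbers is
x / (e^x - 1) = sum_{k>=0} B_k x^k / k!.
So the coefficient of x^6 in 2 x / (e^x - 1) is 2 B_6 / 6!.
Computing: B_6 = 1/42, 6! = 720, giving
2 * 1/42 / 720 = 1/15120.

1/15120


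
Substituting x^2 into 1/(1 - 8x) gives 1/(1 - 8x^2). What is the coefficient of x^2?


The coefficient of x^(2m) in 1/(1 - 8x^2) is 8^m.
With n = 2 = 2*1, the coefficient is 8^1 = 8.

8


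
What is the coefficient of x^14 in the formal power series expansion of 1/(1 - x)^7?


The negative binomial / multiset identity is
1/(1 - x)^r = sum_{k>=0} C(k + r - 1, r - 1) x^k.
Here r = 7 and k = 14, so the coefficient is
C(14 + 6, 6) = C(20, 6)
= 38760

38760


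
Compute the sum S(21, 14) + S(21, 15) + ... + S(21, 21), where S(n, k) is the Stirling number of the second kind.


By definition, S(n, k) counts partitions of an n-set into exactly k nonempty blocks.
Computing row n = 21 for k = 14..21:
S(21, k): 149304004500, 13087462580, 809944464, 34952799, 1023435, 19285, 210, 1
Sum = 163237407274.

163237407274


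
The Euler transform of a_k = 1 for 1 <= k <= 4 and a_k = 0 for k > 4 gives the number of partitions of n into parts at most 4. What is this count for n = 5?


Partitions of 5 into parts at most 4:
Using generating function (1-x)^(-1)(1-x^2)^(-1)...(1-x^4)^(-1),
the coefficient of x^5 = 6

6


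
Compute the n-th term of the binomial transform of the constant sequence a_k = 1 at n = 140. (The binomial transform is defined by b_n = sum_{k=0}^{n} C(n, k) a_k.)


With a_k = 1 for all k, b_n = sum_{k=0}^{n} C(n, k) = 2^n by the binomial theorem.
For n = 140: 2^140 = 1393796574908163946345982392040522594123776.

1393796574908163946345982392040522594123776


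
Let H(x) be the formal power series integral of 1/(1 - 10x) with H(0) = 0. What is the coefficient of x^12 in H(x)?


1/(1 - 10x) = sum_{k>=0} 10^k x^k. Integrating termwise with H(0) = 0:
H(x) = sum_{k>=0} 10^k x^(k+1) / (k+1) = sum_{m>=1} 10^(m-1) x^m / m.
For m = 12: 10^11/12 = 100000000000/12 = 25000000000/3.

25000000000/3


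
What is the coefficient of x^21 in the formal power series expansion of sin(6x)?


The Maclaurin series is sin(t) = sum_{k>=0} (-1)^k t^(2k+1) / (2k+1)!, so substituting t = 6x, only odd powers of x are nonzero, with coefficient of x^(2k+1) equal to (-1)^k 6^(2k+1) / (2k+1)!.
Write 21 = 2*10 + 1, giving the coefficient (-1)^10 * 6^21 / 21! = 21936950640377856/51090942171709440000 = 4251528/9901766875.

4251528/9901766875


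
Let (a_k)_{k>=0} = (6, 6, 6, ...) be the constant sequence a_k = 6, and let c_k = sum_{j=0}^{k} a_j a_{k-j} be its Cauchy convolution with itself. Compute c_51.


Since a_j = 6 for all j >= 0, the convolution sum becomes
c_k = sum_{j=0}^{k} 6 * 6 = 36 * (k + 1).
Equivalently, the generating function of (a_k) is 6/(1 - x) and its square is 36/(1 - x)^2 = sum_{k>=0} 36(k + 1) x^k.
For k = 51: 36 * 52 = 1872.

1872


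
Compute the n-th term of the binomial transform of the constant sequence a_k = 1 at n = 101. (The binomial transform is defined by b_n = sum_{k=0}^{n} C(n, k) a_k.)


With a_k = 1 for all k, b_n = sum_{k=0}^{n} C(n, k) = 2^n by the binomial theorem.
For n = 101: 2^101 = 2535301200456458802993406410752.

2535301200456458802993406410752


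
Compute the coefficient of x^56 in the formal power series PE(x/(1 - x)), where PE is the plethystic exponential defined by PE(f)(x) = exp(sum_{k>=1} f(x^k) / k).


For f(x) = x/(1 - x) we have
sum_{k>=1} f(x^k) / k = sum_{k>=1} (1/k) * x^k / (1 - x^k) = sum_{k, m >= 1} x^(k m) / k,
which after exponentiating simplifies to
PE(x/(1 - x)) = prod_{k>=1} 1 / (1 - x^k).
This is the generating function for the partition function p(n), so the coefficient of x^56 is p(56).
Computing p(56) by dynamic programming over parts 1, 2, ..., 56: p(56) = 526823.

526823


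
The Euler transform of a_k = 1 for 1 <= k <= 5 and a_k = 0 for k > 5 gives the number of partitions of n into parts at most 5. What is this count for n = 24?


Partitions of 24 into parts at most 5:
Using generating function (1-x)^(-1)(1-x^2)^(-1)...(1-x^5)^(-1),
the coefficient of x^24 = 333

333


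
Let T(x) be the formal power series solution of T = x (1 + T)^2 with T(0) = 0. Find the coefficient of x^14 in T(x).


Apply the Lagrange inversion formula: if T = x * phi(T) with phi(t) = (1 + t)^2, then [x^n] T = (1/n) [t^(n-1)] phi(t)^n = (1/n) [t^(n-1)] (1 + t)^(2n) = (1/n) C(2n, n-1).
Using the identity C(2n, n-1) = C(2n, n) * n / (n+1), the unscaled factor equals C(2n, n) / (n+1) = C_n, the n-th Catalan number.
For n = 14: C_14 = C(28, 14) / 15 = 40116600/15 = 2674440 = 2674440.

2674440


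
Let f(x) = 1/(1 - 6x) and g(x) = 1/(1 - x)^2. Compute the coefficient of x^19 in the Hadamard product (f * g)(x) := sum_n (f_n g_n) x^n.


f has coefficients f_k = 6^k. For g = 1/(1 - x)^2 the coefficient is g_k = C(k + 1, 1) = k + 1. The Hadamard coefficient is (f * g)_k = 6^k * (k + 1).
For k = 19: 6^19 * 20 = 609359740010496 * 20 = 12187194800209920.

12187194800209920


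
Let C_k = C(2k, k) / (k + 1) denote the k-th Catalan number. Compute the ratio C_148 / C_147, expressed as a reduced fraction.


Using C_k = (2k)! / (k! (k+1)!), the ratio C_{k+1}/C_k simplifies to
C_{k+1}/C_k = [(2k+2)! / ((k+1)! (k+2)!)] * [k! (k+1)! / (2k)!]
 = (2k+2)(2k+1) / ((k+1)(k+2)) = 2(2k+1) / (k+2).
For k = 147: 2(2*147 + 1) / (147 + 2) = 590/149 = 590/149.

590/149


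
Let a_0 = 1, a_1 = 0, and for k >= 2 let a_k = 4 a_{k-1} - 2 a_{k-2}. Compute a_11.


Iterating the recurrence forward:
a_0 = 1
a_1 = 0
a_2 = 4*0 - 2*1 = -2
a_3 = 4*-2 - 2*0 = -8
a_4 = 4*-8 - 2*-2 = -28
a_5 = 4*-28 - 2*-8 = -96
a_6 = 4*-96 - 2*-28 = -328
a_7 = 4*-328 - 2*-96 = -1120
a_8 = 4*-1120 - 2*-328 = -3824
a_9 = 4*-3824 - 2*-1120 = -13056
a_10 = 4*-13056 - 2*-3824 = -44576
a_11 = 4*-44576 - 2*-13056 = -152192
So a_11 = -152192.

-152192


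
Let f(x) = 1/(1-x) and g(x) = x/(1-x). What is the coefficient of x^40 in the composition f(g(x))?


First simplify the composition: f(g(x)) = 1/(1 - x/(1-x)) = (1-x)/((1-x) - x) = (1-x)/(1-2x).
Now extract the coefficient. Write (1-x)/(1-2x) = 1/(1-2x) - x/(1-2x).
The coefficient of x^n in 1/(1-2x) is 2^n, and in x/(1-2x) is 2^(n-1) (for n >= 1).
So the coefficient of x^40 is 2^40 - 2^39 = 1099511627776 - 549755813888 = 549755813888.

549755813888


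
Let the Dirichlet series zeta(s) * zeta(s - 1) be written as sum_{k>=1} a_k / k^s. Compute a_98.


Convolution gives a_k = sum_{d | k} d * 1 = sum_{d | k} d = sigma(k), the sum of positive divisors of k.
For k = 98, the divisors are 1, 2, 7, 14, 49, 98, so
sigma(98) = 1 + 2 + 7 + 14 + 49 + 98 = 171.

171


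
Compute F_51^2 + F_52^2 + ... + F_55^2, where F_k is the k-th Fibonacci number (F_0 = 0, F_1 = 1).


There is a standard identity sum_{k=0}^{N} F_k^2 = F_N * F_{N+1} (proved inductively from the telescoping relation F_k^2 = F_k F_{k+1} - F_{k-1} F_k). Then
sum_{k=51}^{55} F_k^2 = F_55 F_56 - F_50 F_51.
Computing: F_55 = 139583862445, F_56 = 225851433717, F_50 = 12586269025, F_51 = 20365011074.
Sum = 139583862445 * 225851433717 - 12586269025 * 20365011074 = 31268895948885294875215.

31268895948885294875215


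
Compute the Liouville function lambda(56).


The Liouville function is lambda(k) = (-1)^Omega(k), where Omega(k) counts the prime factors of k with multiplicity.
Factoring: 56 = 2 * 2 * 2 * 7, so Omega(56) = 4.
lambda(56) = (-1)^4 = 1.

1


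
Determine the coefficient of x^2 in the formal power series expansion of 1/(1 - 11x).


The geometric series identity gives 1/(1 - c x) = sum_{k>=0} c^k x^k, so the coefficient of x^k is c^k.
Here c = 11 and k = 2.
Computing: 11^2 = 121

121


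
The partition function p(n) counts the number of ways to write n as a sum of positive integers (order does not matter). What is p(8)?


Using the generating function prod_{k>=1} 1/(1-x^k), we compute p(8).
By dynamic programming over parts 1 through 8:
p(8) = 22

22


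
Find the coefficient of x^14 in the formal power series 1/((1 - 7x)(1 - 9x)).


By partial fractions or Cauchy convolution:
The coefficient equals sum_{k=0}^{14} 7^k * 9^(14-k).
= 100571785292353

100571785292353


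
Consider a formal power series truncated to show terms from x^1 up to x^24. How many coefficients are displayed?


From x^1 to x^24 inclusive, the count is 24 - 1 + 1 = 24.

24


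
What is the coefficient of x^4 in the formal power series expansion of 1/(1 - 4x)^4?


The general identity 1/(1 - c x)^r = sum_{k>=0} c^k C(k + r - 1, r - 1) x^k follows by substituting y = c x into 1/(1 - y)^r = sum_{k>=0} C(k + r - 1, r - 1) y^k.
For c = 4, r = 4, k = 4:
4^4 * C(7, 3) = 256 * 35 = 8960.

8960


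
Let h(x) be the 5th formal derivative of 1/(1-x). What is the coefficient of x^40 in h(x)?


Differentiating 5 times: d^5/dx^5 [1/(1-x)] = 5!/(1-x)^6.
The expansion 1/(1-x)^6 = sum_{k>=0} C(k+5, 5) x^k, so the coefficient of x^n in 5!/(1-x)^6 is 5! * C(n+5, 5).
For n = 40: 120 * C(45, 5) = 120 * 1221759 = 146611080

146611080


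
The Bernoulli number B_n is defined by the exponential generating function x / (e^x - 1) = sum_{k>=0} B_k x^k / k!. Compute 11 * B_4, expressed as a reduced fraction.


Bernoulli numbers can also be computed recursively via B_0 = 1 and sum_{j=0}^{m} C(m+1, j) B_j = 0 for m >= 1. Odd-index Bernoulli numbers vanish for k >= 3.
Computing B_4 = -1/30, so 11 * B_4 = 11 * -1/30 = -11/30.

-11/30


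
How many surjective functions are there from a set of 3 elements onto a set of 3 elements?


By inclusion-exclusion on which target elements are missed, the number of surjections from an n-set onto a k-set is
surj(n, k) = sum_{j=0}^{k} (-1)^j C(k, j) (k - j)^n.
Equivalently surj(n, k) = k! * S(n, k), where S(n, k) is the Stirling number of the second kind.
For n = 3, k = 3:
S(3, 3) = 1, so
surj = 3! * 1 = 6 * 1 = 6.

6


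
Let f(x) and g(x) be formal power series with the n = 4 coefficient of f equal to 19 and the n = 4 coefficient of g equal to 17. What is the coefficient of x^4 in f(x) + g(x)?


Addition of formal power series is termwise.
The coefficient of x^4 in f + g = 19 + 17
= 36

36


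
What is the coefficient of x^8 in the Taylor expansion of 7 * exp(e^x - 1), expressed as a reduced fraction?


exp(e^x - 1) = sum_{k>=0} Bell_k x^k / k!, where Bell_k is the k-th Bell number.
So the coefficient of x^8 is 7 * Bell_8 / 8!.
Computing: Bell_8 = 4140 and 8! = 40320, giving
7 * 4140/40320 = 23/32.

23/32


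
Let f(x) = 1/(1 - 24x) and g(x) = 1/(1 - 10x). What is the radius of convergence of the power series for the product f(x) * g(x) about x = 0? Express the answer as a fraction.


The radius of 1/(1 - 24x) is 1/24 (nearest singularity at x = 1/24), and the radius of 1/(1 - 10x) is 1/10.
The product f(x)*g(x) = 1/((1 - 24x)(1 - 10x)) has singularities at both 1/24 and 1/10, so its radius of convergence is the distance to the nearest one:
min(1/24, 1/10) = 1/24.

1/24


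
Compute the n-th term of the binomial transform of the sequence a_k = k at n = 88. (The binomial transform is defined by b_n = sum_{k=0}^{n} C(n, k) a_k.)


With a_k = k, b_n = sum_{k=0}^{n} C(n, k) k. Using k * C(n, k) = n * C(n-1, k-1) gives b_n = n * sum_{k>=1} C(n-1, k-1) = n * 2^(n-1).
For n = 88: 88 * 2^87 = 88 * 154742504910672534362390528 = 13617340432139183023890366464.

13617340432139183023890366464


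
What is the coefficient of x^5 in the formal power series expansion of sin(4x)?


The Maclaurin series is sin(t) = sum_{k>=0} (-1)^k t^(2k+1) / (2k+1)!, so substituting t = 4x, only odd powers of x are nonzero, with coefficient of x^(2k+1) equal to (-1)^k 4^(2k+1) / (2k+1)!.
Write 5 = 2*2 + 1, giving the coefficient (-1)^2 * 4^5 / 5! = 1024/120 = 128/15.

128/15


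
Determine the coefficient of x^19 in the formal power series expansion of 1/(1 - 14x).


The geometric series identity gives 1/(1 - c x) = sum_{k>=0} c^k x^k, so the coefficient of x^k is c^k.
Here c = 14 and k = 19.
Computing: 14^19 = 5976303958948914397184

5976303958948914397184


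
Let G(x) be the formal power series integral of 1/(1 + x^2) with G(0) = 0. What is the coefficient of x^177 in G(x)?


1/(1 + x^2) = sum_{j>=0} (-1)^j x^(2j). Integrating termwise with G(0) = 0:
G(x) = sum_{j>=0} (-1)^j x^(2j+1) / (2j+1) = arctan(x).
Only odd powers are nonzero. For x^177 write 177 = 2*88 + 1, giving
(-1)^88 / 177 = 1/177 = 1/177.

1/177


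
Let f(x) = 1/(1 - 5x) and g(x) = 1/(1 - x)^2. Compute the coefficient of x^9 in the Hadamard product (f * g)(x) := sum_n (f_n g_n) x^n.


f has coefficients f_k = 5^k. For g = 1/(1 - x)^2 the coefficient is g_k = C(k + 1, 1) = k + 1. The Hadamard coefficient is (f * g)_k = 5^k * (k + 1).
For k = 9: 5^9 * 10 = 1953125 * 10 = 19531250.

19531250


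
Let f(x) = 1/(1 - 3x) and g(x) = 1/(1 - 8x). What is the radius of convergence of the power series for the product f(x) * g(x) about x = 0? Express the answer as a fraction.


The radius of 1/(1 - 3x) is 1/3 (nearest singularity at x = 1/3), and the radius of 1/(1 - 8x) is 1/8.
The product f(x)*g(x) = 1/((1 - 3x)(1 - 8x)) has singularities at both 1/3 and 1/8, so its radius of convergence is the distance to the nearest one:
min(1/3, 1/8) = 1/8.

1/8


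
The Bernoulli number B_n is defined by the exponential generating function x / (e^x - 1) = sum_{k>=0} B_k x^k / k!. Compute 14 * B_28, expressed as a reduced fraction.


Bernoulli numbers can also be computed recursively via B_0 = 1 and sum_{j=0}^{m} C(m+1, j) B_j = 0 for m >= 1. Odd-index Bernoulli numbers vanish for k >= 3.
Computing B_28 = -23749461029/870, so 14 * B_28 = 14 * -23749461029/870 = -166246227203/435.

-166246227203/435


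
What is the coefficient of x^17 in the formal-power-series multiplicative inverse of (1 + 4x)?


The inverse is 1/(1 + 4x). Apply the geometric identity 1/(1 - y) = sum_{k>=0} y^k with y = -4x:
1/(1 + 4x) = sum_{k>=0} (-4)^k x^k.
So the coefficient of x^17 is (-4)^17 = -17179869184.

-17179869184


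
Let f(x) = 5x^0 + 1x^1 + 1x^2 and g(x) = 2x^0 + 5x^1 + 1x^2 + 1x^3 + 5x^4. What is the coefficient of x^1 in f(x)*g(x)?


Cauchy product at x^1:
5*5 + 1*2
= 27

27


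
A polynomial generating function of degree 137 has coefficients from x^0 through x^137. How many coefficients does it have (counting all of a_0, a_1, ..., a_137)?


A polynomial of degree 137 takes the form a_0 + a_1 x + ... + a_137 x^137.
The number of coefficients is 137 + 1 = 138.

138


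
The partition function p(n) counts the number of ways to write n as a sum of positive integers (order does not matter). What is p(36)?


Using the generating function prod_{k>=1} 1/(1-x^k), we compute p(36).
By dynamic programming over parts 1 through 36:
p(36) = 17977

17977


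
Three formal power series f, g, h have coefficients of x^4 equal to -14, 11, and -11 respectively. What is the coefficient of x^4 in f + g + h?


Series addition is componentwise:
-14 + 11 + -11
= -14

-14


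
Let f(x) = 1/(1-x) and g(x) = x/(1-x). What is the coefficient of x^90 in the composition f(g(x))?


First simplify the composition: f(g(x)) = 1/(1 - x/(1-x)) = (1-x)/((1-x) - x) = (1-x)/(1-2x).
Now extract the coefficient. Write (1-x)/(1-2x) = 1/(1-2x) - x/(1-2x).
The coefficient of x^n in 1/(1-2x) is 2^n, and in x/(1-2x) is 2^(n-1) (for n >= 1).
So the coefficient of x^90 is 2^90 - 2^89 = 1237940039285380274899124224 - 618970019642690137449562112 = 618970019642690137449562112.

618970019642690137449562112


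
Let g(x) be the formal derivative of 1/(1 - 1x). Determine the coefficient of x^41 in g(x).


Differentiate termwise: d/dx sum_{k>=0} 1^k x^k = sum_{k>=1} k 1^k x^(k-1) = sum_{j>=0} (j+1) 1^(j+1) x^j.
Equivalently, d/dx [1/(1 - 1x)] = 1/(1 - 1x)^2.
For j = 41: 42 * 1^42 = 42 * 1 = 42.

42


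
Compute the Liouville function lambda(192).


The Liouville function is lambda(k) = (-1)^Omega(k), where Omega(k) counts the prime factors of k with multiplicity.
Factoring: 192 = 2 * 2 * 2 * 2 * 2 * 2 * 3, so Omega(192) = 7.
lambda(192) = (-1)^7 = -1.

-1


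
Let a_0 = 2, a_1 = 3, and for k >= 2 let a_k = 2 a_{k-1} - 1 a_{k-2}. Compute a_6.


Iterating the recurrence forward:
a_0 = 2
a_1 = 3
a_2 = 2*3 - 1*2 = 4
a_3 = 2*4 - 1*3 = 5
a_4 = 2*5 - 1*4 = 6
a_5 = 2*6 - 1*5 = 7
a_6 = 2*7 - 1*6 = 8
So a_6 = 8.

8


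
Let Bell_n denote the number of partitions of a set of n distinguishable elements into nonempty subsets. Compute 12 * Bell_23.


Bell_23 can be computed from the Bell triangle or from Dobinski's identity Bell_n = (1/e) * sum_{k>=0} k^n / k!.
Computing Bell_23 = 44152005855084346.
Then 12 * 44152005855084346 = 529824070261012152.

529824070261012152


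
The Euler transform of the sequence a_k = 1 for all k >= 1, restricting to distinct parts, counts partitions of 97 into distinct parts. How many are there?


Partitions of 97 into distinct parts can be computed via generating function.
Product (1+x)(1+x^2)(1+x^3)...
The coefficient of x^97 = 345856

345856


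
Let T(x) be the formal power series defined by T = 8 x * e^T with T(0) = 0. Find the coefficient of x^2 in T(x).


Apply the Lagrange inversion formula: if T = 8 x * phi(T) with phi(t) = e^t, then
[x^n] T = 8^n * (1/n) [t^(n-1)] phi(t)^n = 8^n * (1/n) [t^(n-1)] e^(n t) = 8^n * (1/n) * n^(n-1) / (n-1)! = 8^n * n^(n-1) / n!.
When c = 1 this is the Cayley count of rooted labeled trees on n vertices, divided by n!.
For n = 2: 8^2 * 2^1 / 2! = 64 * 2/2 = 64.

64


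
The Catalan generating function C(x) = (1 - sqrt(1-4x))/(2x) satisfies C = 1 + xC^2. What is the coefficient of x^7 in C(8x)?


Substituting x -> 8x scales the n-th coefficient by 8^n, so [x^7] C(8x) = 8^7 * C_7.
C_7 = C(2*7, 7)/(8) = 3432/8 = 429.
So 8^7 * 429 = 2097152 * 429 = 899678208.

899678208


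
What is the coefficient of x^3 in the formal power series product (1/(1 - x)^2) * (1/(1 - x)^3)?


Combine the factors: (1/(1 - x)^2) * (1/(1 - x)^3) = 1/(1 - x)^5.
Then use 1/(1 - x)^r = sum_{k>=0} C(k + r - 1, r - 1) x^k with r = 5 and k = 3:
C(7, 4) = 35.

35


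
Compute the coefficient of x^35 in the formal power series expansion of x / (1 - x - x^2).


Let f(x) = sum_{k>=0} a_k x^k. Multiplying f(x) * (1 - x - x^2) = x and matching coefficients gives a_0 = 0, a_1 = 1, and a_k = a_{k-1} + a_{k-2} for k >= 2. These are the Fibonacci numbers F_k.
Iterating from F_0 = 0, F_1 = 1:
F_0=0, F_1=1, F_2=1, F_3=2, F_4=3, F_5=5, F_6=8, F_7=13, F_8=21, F_9=34, ...
F_35 = 9227465.

9227465


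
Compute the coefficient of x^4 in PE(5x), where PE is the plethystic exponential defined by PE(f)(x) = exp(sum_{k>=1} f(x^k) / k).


With f(x) = 5x, the exponent is sum_{k>=1} 5 x^k / k = 5 * (-ln(1 - x)). Exponentiating:
PE(5x) = exp(-5 ln(1 - x)) = 1/(1 - x)^5.
By the negative binomial expansion, [x^n] 1/(1 - x)^5 = C(n + 4, 4).
For n = 4: C(8, 4) = 70.

70


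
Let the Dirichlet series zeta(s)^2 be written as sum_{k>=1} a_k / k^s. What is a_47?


The Dirichlet convolution of the constant function 1 with itself gives (1 * 1)(k) = sum_{d | k} 1 = d(k), the number of positive divisors of k.
Since zeta(s) = sum_{k>=1} 1/k^s, we have zeta(s)^2 = sum_{k>=1} d(k)/k^s, so a_k = d(k).
For k = 47: the divisors are 1, 47.
Count = 2.

2


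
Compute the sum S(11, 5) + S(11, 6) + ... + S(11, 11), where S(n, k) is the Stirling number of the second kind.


By definition, S(n, k) counts partitions of an n-set into exactly k nonempty blocks.
Computing row n = 11 for k = 5..11:
S(11, k): 246730, 179487, 63987, 11880, 1155, 55, 1
Sum = 503295.

503295


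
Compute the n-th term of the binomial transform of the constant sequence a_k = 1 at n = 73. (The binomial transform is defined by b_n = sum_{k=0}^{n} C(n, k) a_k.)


With a_k = 1 for all k, b_n = sum_{k=0}^{n} C(n, k) = 2^n by the binomial theorem.
For n = 73: 2^73 = 9444732965739290427392.

9444732965739290427392


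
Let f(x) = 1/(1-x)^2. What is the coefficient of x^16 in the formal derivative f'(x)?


Differentiate: d/dx [ 1/(1-x)^r ] = r / (1-x)^(r+1).
Here r = 2, so f'(x) = 2 / (1-x)^3.
The expansion of 1/(1-x)^(r+1) has coefficient of x^n equal to C(n+r, r).
So the coefficient of x^16 in f'(x) is
2 * C(18, 2) = 2 * 153 = 306

306


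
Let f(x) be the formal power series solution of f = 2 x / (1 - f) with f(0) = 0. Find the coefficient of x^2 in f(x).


Apply Lagrange inversion: f = 2 x * phi(f) with phi(t) = 1/(1 - t), so
[x^n] f = 2^n * (1/n) [t^(n-1)] phi(t)^n = 2^n * (1/n) [t^(n-1)] (1 - t)^(-n) = 2^n * (1/n) C(2n - 2, n - 1) = 2^n * C_{n-1}.
For n = 2: C_1 = C(2, 1) / 2 = 2/2 = 1.
With the 2^2 = 4 factor, the coefficient is 4 * 1 = 4.

4


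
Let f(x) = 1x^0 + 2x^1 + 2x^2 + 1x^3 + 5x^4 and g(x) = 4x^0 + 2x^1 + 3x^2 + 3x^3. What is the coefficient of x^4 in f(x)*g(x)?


Cauchy product at x^4:
2*3 + 2*3 + 1*2 + 5*4
= 34

34


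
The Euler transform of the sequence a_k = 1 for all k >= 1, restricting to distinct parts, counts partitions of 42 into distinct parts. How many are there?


Partitions of 42 into distinct parts can be computed via generating function.
Product (1+x)(1+x^2)(1+x^3)...
The coefficient of x^42 = 1426

1426


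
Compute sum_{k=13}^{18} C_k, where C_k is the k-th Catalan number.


C_13 through C_18: 742900, 2674440, 9694845, 35357670, 129644790, 477638700
Sum = 742900 + 2674440 + 9694845 + 35357670 + 129644790 + 477638700
= 655753345

655753345


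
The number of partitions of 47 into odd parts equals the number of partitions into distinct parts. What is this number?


Computing partitions of 47 into odd parts (1, 3, 5, ...):
Using the generating function prod_{k>=0} 1/(1-x^(2k+1)),
the count is 2590

2590


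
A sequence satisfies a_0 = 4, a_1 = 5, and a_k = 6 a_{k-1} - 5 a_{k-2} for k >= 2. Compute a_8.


The characteristic equation is t^2 - 6 t + 5 = 0, with roots r_1 = 5 and r_2 = 1 (so c_1 = r_1 + r_2, c_2 = -r_1 r_2 as required).
One can use the closed form a_n = A r_1^n + B r_2^n, but direct iteration is more reliable:
a_0 = 4, a_1 = 5, a_2 = 10, a_3 = 35, a_4 = 160, a_5 = 785, a_6 = 3910, a_7 = 19535, a_8 = 97660.
So a_8 = 97660.

97660


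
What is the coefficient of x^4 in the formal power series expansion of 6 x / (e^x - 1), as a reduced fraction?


The exponential generating function for Bernoulli numbers is
x / (e^x - 1) = sum_{k>=0} B_k x^k / k!.
So the coefficient of x^4 in 6 x / (e^x - 1) is 6 B_4 / 4!.
Computing: B_4 = -1/30, 4! = 24, giving
6 * -1/30 / 24 = -1/120.

-1/120


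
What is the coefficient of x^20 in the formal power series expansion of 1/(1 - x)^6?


The negative binomial / multiset identity is
1/(1 - x)^r = sum_{k>=0} C(k + r - 1, r - 1) x^k.
Here r = 6 and k = 20, so the coefficient is
C(20 + 5, 5) = C(25, 5)
= 53130

53130


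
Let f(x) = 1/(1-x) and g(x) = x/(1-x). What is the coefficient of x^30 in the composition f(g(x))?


First simplify the composition: f(g(x)) = 1/(1 - x/(1-x)) = (1-x)/((1-x) - x) = (1-x)/(1-2x).
Now extract the coefficient. Write (1-x)/(1-2x) = 1/(1-2x) - x/(1-2x).
The coefficient of x^n in 1/(1-2x) is 2^n, and in x/(1-2x) is 2^(n-1) (for n >= 1).
So the coefficient of x^30 is 2^30 - 2^29 = 1073741824 - 536870912 = 536870912.

536870912


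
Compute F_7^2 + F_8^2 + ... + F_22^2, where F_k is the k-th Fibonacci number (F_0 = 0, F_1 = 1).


There is a standard identity sum_{k=0}^{N} F_k^2 = F_N * F_{N+1} (proved inductively from the telescoping relation F_k^2 = F_k F_{k+1} - F_{k-1} F_k). Then
sum_{k=7}^{22} F_k^2 = F_22 F_23 - F_6 F_7.
Computing: F_22 = 17711, F_23 = 28657, F_6 = 8, F_7 = 13.
Sum = 17711 * 28657 - 8 * 13 = 507544023.

507544023


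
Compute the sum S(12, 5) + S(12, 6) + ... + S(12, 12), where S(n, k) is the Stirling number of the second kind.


By definition, S(n, k) counts partitions of an n-set into exactly k nonempty blocks.
Computing row n = 12 for k = 5..12:
S(12, k): 1379400, 1323652, 627396, 159027, 22275, 1705, 66, 1
Sum = 3513522.

3513522


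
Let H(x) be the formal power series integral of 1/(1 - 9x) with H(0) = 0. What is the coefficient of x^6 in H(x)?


1/(1 - 9x) = sum_{k>=0} 9^k x^k. Integrating termwise with H(0) = 0:
H(x) = sum_{k>=0} 9^k x^(k+1) / (k+1) = sum_{m>=1} 9^(m-1) x^m / m.
For m = 6: 9^5/6 = 59049/6 = 19683/2.

19683/2


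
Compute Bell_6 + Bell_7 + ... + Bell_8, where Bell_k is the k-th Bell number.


Recall Bell_k counts set partitions of a k-set (with Bell_0 = 1 by convention).
Bell_6 through Bell_8: 203, 877, 4140
Sum = 203 + 877 + 4140 = 5220.

5220


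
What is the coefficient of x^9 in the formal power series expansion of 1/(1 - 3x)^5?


The general identity 1/(1 - c x)^r = sum_{k>=0} c^k C(k + r - 1, r - 1) x^k follows by substituting y = c x into 1/(1 - y)^r = sum_{k>=0} C(k + r - 1, r - 1) y^k.
For c = 3, r = 5, k = 9:
3^9 * C(13, 4) = 19683 * 715 = 14073345.

14073345


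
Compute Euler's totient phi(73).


phi(n) counts integers in [1, n] coprime to n. Using the multiplicative formula phi(n) = n * prod_{p | n} (1 - 1/p):
73 = 73, so
phi(73) = 73 * (1 - 1/73) = 72.

72


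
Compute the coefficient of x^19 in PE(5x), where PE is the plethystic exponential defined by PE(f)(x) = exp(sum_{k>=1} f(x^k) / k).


With f(x) = 5x, the exponent is sum_{k>=1} 5 x^k / k = 5 * (-ln(1 - x)). Exponentiating:
PE(5x) = exp(-5 ln(1 - x)) = 1/(1 - x)^5.
By the negative binomial expansion, [x^n] 1/(1 - x)^5 = C(n + 4, 4).
For n = 19: C(23, 4) = 8855.

8855


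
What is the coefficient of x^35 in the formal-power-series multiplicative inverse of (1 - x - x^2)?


Let the inverse be f(x) = sum_{k>=0} a_k x^k. From f(x) * (1 - x - x^2) = 1 and matching coefficients:
 x^0: a_0 = 1.
 x^1: a_1 - a_0 = 0, so a_1 = 1.
 x^k (k >= 2): a_k - a_{k-1} - a_{k-2} = 0, i.e. a_k = a_{k-1} + a_{k-2}.
This is the Fibonacci-type recurrence shifted so that a_0 = a_1 = 1.
Iterating: a_0=1, a_1=1, a_2=2, a_3=3, a_4=5, a_5=8, a_6=13, a_7=21, a_8=34, a_9=55, ...
a_35 = 14930352.

14930352


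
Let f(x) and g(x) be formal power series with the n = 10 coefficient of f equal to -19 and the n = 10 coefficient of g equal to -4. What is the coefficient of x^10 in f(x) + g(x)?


Addition of formal power series is termwise.
The coefficient of x^10 in f + g = -19 + -4
= -23

-23


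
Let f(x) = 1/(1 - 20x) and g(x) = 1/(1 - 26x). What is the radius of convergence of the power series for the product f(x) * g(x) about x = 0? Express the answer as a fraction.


The radius of 1/(1 - 20x) is 1/20 (nearest singularity at x = 1/20), and the radius of 1/(1 - 26x) is 1/26.
The product f(x)*g(x) = 1/((1 - 20x)(1 - 26x)) has singularities at both 1/20 and 1/26, so its radius of convergence is the distance to the nearest one:
min(1/20, 1/26) = 1/26.

1/26


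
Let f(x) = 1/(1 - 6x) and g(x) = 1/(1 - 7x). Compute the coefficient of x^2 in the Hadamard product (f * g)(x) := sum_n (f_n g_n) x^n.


f has coefficients f_k = 6^k and g has coefficients g_k = 7^k, so the Hadamard product has coefficient (f*g)_k = 6^k * 7^k = 42^k.
For k = 2: 42^2 = 1764.

1764


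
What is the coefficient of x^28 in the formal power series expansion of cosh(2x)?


The Maclaurin series is cosh(t) = sum_{m>=0} t^(2m) / (2m)!, so substituting t = 2x, only even powers of x are nonzero, with coefficient of x^(2m) equal to 2^(2m) / (2m)!.
For x^28 the coefficient is 2^28/28! = 268435456/304888344611713860501504000000 = 8/9086380738369043484375.

8/9086380738369043484375


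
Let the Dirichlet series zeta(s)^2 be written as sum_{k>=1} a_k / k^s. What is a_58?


The Dirichlet convolution of the constant function 1 with itself gives (1 * 1)(k) = sum_{d | k} 1 = d(k), the number of positive divisors of k.
Since zeta(s) = sum_{k>=1} 1/k^s, we have zeta(s)^2 = sum_{k>=1} d(k)/k^s, so a_k = d(k).
For k = 58: the divisors are 1, 2, 29, 58.
Count = 4.

4


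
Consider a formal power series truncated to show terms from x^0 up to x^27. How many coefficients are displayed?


From x^0 to x^27 inclusive, the count is 27 - 0 + 1 = 28.

28


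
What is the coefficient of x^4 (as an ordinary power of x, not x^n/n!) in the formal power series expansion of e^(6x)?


The exponential series is e^y = sum_{k>=0} y^k / k!. Substituting y = 6x gives
e^(6x) = sum_{k>=0} 6^k x^k / k!.
So the coefficient of x^n is a^n/n! with a = 6, n = 4:
6^4 / 4! = 1296/24 = 54

54


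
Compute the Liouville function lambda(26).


The Liouville function is lambda(k) = (-1)^Omega(k), where Omega(k) counts the prime factors of k with multiplicity.
Factoring: 26 = 2 * 13, so Omega(26) = 2.
lambda(26) = (-1)^2 = 1.

1


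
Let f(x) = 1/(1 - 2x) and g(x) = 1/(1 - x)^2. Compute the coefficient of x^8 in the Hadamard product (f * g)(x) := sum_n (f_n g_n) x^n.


f has coefficients f_k = 2^k. For g = 1/(1 - x)^2 the coefficient is g_k = C(k + 1, 1) = k + 1. The Hadamard coefficient is (f * g)_k = 2^k * (k + 1).
For k = 8: 2^8 * 9 = 256 * 9 = 2304.

2304


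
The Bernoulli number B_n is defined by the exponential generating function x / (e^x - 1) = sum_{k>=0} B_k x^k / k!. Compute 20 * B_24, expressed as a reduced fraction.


Bernoulli numbers can also be computed recursively via B_0 = 1 and sum_{j=0}^{m} C(m+1, j) B_j = 0 for m >= 1. Odd-index Bernoulli numbers vanish for k >= 3.
Computing B_24 = -236364091/2730, so 20 * B_24 = 20 * -236364091/2730 = -472728182/273.

-472728182/273


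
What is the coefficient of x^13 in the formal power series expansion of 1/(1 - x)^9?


The negative binomial / multiset identity is
1/(1 - x)^r = sum_{k>=0} C(k + r - 1, r - 1) x^k.
Here r = 9 and k = 13, so the coefficient is
C(13 + 8, 8) = C(21, 8)
= 203490

203490


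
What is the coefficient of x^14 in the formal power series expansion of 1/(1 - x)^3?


The expansion 1/(1 - x)^r = sum_{k>=0} C(k + r - 1, r - 1) x^k follows from the multiset / negative-binomial theorem (or from repeated differentiation of the geometric series).
For r = 3 and k = 14:
C(16, 2) = 20922789888000 / (2 * 87178291200) = 120.

120


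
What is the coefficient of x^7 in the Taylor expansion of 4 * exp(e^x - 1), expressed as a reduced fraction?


exp(e^x - 1) = sum_{k>=0} Bell_k x^k / k!, where Bell_k is the k-th Bell number.
So the coefficient of x^7 is 4 * Bell_7 / 7!.
Computing: Bell_7 = 877 and 7! = 5040, giving
4 * 877/5040 = 877/1260.

877/1260


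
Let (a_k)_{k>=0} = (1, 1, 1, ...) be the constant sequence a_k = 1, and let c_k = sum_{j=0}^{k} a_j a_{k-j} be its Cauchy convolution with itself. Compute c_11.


Since a_j = 1 for all j >= 0, the convolution sum becomes
c_k = sum_{j=0}^{k} 1 * 1 = 1 * (k + 1).
Equivalently, the generating function of (a_k) is 1/(1 - x) and its square is 1/(1 - x)^2 = sum_{k>=0} 1(k + 1) x^k.
For k = 11: 1 * 12 = 12.

12


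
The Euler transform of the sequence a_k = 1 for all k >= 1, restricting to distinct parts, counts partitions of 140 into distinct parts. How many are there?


Partitions of 140 into distinct parts can be computed via generating function.
Product (1+x)(1+x^2)(1+x^3)...
The coefficient of x^140 = 9617150

9617150


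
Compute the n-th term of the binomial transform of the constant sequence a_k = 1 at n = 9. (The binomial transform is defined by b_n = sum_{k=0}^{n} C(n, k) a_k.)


With a_k = 1 for all k, b_n = sum_{k=0}^{n} C(n, k) = 2^n by the binomial theorem.
For n = 9: 2^9 = 512.

512


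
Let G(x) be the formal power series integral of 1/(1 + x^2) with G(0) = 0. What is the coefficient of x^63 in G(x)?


1/(1 + x^2) = sum_{j>=0} (-1)^j x^(2j). Integrating termwise with G(0) = 0:
G(x) = sum_{j>=0} (-1)^j x^(2j+1) / (2j+1) = arctan(x).
Only odd powers are nonzero. For x^63 write 63 = 2*31 + 1, giving
(-1)^31 / 63 = -1/63 = -1/63.

-1/63


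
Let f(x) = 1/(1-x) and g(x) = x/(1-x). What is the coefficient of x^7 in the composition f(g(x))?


First simplify the composition: f(g(x)) = 1/(1 - x/(1-x)) = (1-x)/((1-x) - x) = (1-x)/(1-2x).
Now extract the coefficient. Write (1-x)/(1-2x) = 1/(1-2x) - x/(1-2x).
The coefficient of x^n in 1/(1-2x) is 2^n, and in x/(1-2x) is 2^(n-1) (for n >= 1).
So the coefficient of x^7 is 2^7 - 2^6 = 128 - 64 = 64.

64


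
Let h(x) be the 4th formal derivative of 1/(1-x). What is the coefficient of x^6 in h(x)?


Differentiating 4 times: d^4/dx^4 [1/(1-x)] = 4!/(1-x)^5.
The expansion 1/(1-x)^5 = sum_{k>=0} C(k+4, 4) x^k, so the coefficient of x^n in 4!/(1-x)^5 is 4! * C(n+4, 4).
For n = 6: 24 * C(10, 4) = 24 * 210 = 5040

5040


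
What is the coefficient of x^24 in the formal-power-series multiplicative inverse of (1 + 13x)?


The inverse is 1/(1 + 13x). Apply the geometric identity 1/(1 - y) = sum_{k>=0} y^k with y = -13x:
1/(1 + 13x) = sum_{k>=0} (-13)^k x^k.
So the coefficient of x^24 is (-13)^24 = 542800770374370512771595361.

542800770374370512771595361


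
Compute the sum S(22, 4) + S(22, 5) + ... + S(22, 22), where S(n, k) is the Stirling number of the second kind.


By definition, S(n, k) counts partitions of an n-set into exactly k nonempty blocks.
Computing row n = 22 for k = 4..22:
S(22, k): 727778623825, 19137821912055, 163305339345225, 602762379967440, 1142399079991620, 1241963303533920, 835143799377954, 366282500870286, 108823356051137, 22496861868481, 3295165281331, 345615943200, 26046574004, 1404142047, 53374629, 1389850, 23485, 231, 1
Sum = 4506710508270721.

4506710508270721


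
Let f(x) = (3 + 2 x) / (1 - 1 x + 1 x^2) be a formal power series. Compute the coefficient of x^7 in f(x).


Write f(x) = sum_{k>=0} a_k x^k. Multiplying both sides by 1 - 1 x + 1 x^2 gives
(1 - 1 x + 1 x^2) sum_{k>=0} a_k x^k = 3 + 2 x.
Matching coefficients:
 x^0: a_0 = 3
 x^1: a_1 - 1 a_0 = 2  =>  a_1 = 1*3 + 2 = 5
 x^k (k >= 2): a_k = 1 a_{k-1} - 1 a_{k-2}.
Iterating: a_2 = 2, a_3 = -3, a_4 = -5, a_5 = -2, a_6 = 3, a_7 = 5.
So the coefficient of x^7 is 5.

5


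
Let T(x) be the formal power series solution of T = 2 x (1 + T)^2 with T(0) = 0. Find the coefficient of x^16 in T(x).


Apply the Lagrange inversion formula: if T = 2 x * phi(T) with phi(t) = (1 + t)^2, then [x^n] T = 2^n * (1/n) [t^(n-1)] phi(t)^n = 2^n * (1/n) [t^(n-1)] (1 + t)^(2n) = 2^n * (1/n) C(2n, n-1).
Using the identity C(2n, n-1) = C(2n, n) * n / (n+1), the unscaled factor equals C(2n, n) / (n+1) = C_n, the n-th Catalan number.
For n = 16: C_16 = C(32, 16) / 17 = 601080390/17 = 35357670.
With the 2^16 = 65536 factor, the coefficient is 65536 * 35357670 = 2317200261120.

2317200261120


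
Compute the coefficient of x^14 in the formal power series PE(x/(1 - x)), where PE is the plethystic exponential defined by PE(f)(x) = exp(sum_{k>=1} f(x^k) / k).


For f(x) = x/(1 - x) we have
sum_{k>=1} f(x^k) / k = sum_{k>=1} (1/k) * x^k / (1 - x^k) = sum_{k, m >= 1} x^(k m) / k,
which after exponentiating simplifies to
PE(x/(1 - x)) = prod_{k>=1} 1 / (1 - x^k).
This is the generating function for the partition function p(n), so the coefficient of x^14 is p(14).
Computing p(14) by dynamic programming over parts 1, 2, ..., 14: p(14) = 135.

135
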